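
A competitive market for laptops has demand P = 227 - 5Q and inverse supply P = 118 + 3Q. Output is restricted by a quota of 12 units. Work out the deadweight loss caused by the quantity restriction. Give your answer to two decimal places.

10.56

Without the quota, 227 - 5Q = 118 + 3Q gives Q* = 13.625.
At Q = 12 the demand price is 227 - 5(12) = 167 and the supply price is 118 + 3(12) = 154.
DWL = (1/2)(gap between curves at 12) x (Q* - 12) = (1/2)(13)(1.625) = 10.5625.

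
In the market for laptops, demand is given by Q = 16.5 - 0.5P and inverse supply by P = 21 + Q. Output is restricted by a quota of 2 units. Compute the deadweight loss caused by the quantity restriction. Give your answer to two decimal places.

6.00

Rewriting demand in inverse form: P = 33 - 2Q.
Unrestricted equilibrium: Q* = (33 - 21)/(2 + 1) = 4.
At Q = 2 the demand price is 33 - 2(2) = 29 and the supply price is 21 + (2) = 23.
Deadweight loss is the triangle between the curves from 2 to 4: (1/2)(29 - 23)(4 - 2) = 6.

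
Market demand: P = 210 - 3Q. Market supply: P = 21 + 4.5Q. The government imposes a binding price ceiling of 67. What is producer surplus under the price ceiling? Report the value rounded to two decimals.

235.11

Free-market equilibrium: 210 - 3Q = 21 + 4.5Q gives Q* = 25.2, P* = 134.4.
At P = 67, sellers supply (67 - 21)/4.5 = 10.2222 while buyers want more, so the quantity traded is 10.2222 at price 67.
PS is the triangle above supply below 67: (1/2)(10.2222)(67 - 21) = 235.1111.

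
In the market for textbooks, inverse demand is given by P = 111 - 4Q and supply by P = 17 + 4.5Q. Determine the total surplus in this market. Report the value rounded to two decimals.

519.76

Setting demand equal to supply, 94 = 8.5Q, so Q* = 11.0588 and P* = 66.7647.
Total surplus is the full triangle between the curves from 0 to Q*: (1/2)(11.0588)(111 - 17) = 519.7647.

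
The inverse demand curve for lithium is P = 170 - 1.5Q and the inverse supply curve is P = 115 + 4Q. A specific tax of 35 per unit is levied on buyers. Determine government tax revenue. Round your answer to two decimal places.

127.27

Pre-tax equilibrium: 170 - 1.5Q = 115 + 4Q gives Q* = 10, P* = 155.
A tax on buyers shifts demand down by 35: (170 - 35) - 1.5Q = 115 + 4Q, so Q_t = 3.6364. Buyers pay P_b = 164.5455; sellers receive P_s = P_b - 35 = 129.5455.
Tax revenue = t x Q_t = 35 x 3.6364 = 127.2727.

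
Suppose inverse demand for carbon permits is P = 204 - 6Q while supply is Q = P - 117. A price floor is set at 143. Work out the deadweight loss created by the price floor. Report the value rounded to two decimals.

17.91

Rewriting supply in inverse form: P = 117 + Q.
Without the control, 204 - 6Q = 117 + Q so Q* = 12.4286 and P* = 129.4286.
At the floor price 143, quantity demanded is (204 - 143)/6 = 10.1667; demand is the short side, so Q = 10.1667 trades at P = 143.
The lost-trades triangle has base Q* - 10.1667 = 2.2619 and height equal to the gap between the curves at Q = 10.1667, which is 143 - 127.1667 = 15.8333. DWL = (1/2)(2.2619)(15.8333) = 17.9067.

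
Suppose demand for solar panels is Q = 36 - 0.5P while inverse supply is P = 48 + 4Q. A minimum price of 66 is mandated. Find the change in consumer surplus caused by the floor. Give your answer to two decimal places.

Rewriting demand in inverse form: P = 72 - 2Q.
Without the control, 72 - 2Q = 48 + 4Q so Q* = 4 and P* = 64.
At P = 66, buyers demand (72 - 66)/2 = 3 while sellers would supply more, so the quantity traded is 3 at price 66.
CS goes from (1/2)(4)(8) = 16 to 9 (computed as (72 - 66)(3) - (1/2)(2)(3)^2), a change of -7.

-7.00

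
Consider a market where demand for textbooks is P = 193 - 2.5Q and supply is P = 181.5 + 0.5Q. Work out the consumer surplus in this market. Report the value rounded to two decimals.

Setting demand equal to supply, 11.5 = 3Q, so Q* = 3.8333 and P* = 183.4167.
The demand choke price is 193, so CS = (1/2)(Q*)(193 - P*) = (1/2)(3.8333)(9.5833) = 18.3681.

18.37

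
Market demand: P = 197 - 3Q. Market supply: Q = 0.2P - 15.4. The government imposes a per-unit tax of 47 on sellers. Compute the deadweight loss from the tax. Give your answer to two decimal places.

138.06

Rewriting supply in inverse form: P = 77 + 5Q.
Pre-tax equilibrium: 197 - 3Q = 77 + 5Q gives Q* = 15, P* = 152.
A tax on sellers shifts supply up by 47: 197 - 3Q = 77 + 5Q + 47, so Q_t = 9.125. Buyers pay P_b = 169.625; sellers receive P_s = P_b - 47 = 122.625.
Deadweight loss is the triangle between the curves from Q_t to Q*: (1/2)(15 - 9.125)(47) = 138.0625.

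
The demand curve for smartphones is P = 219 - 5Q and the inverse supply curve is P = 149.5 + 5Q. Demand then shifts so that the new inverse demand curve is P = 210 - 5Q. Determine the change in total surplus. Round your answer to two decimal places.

-58.50

Initial equilibrium: Q_0 = 6.95, P_0 = 184.25; CS_0 = (1/2)(6.95)(34.75) = 120.7562, PS_0 = (1/2)(6.95)(34.75) = 120.7562.
New equilibrium: 210 - 5Q = 149.5 + 5Q gives Q_1 = 6.05, P_1 = 179.75; CS_1 = 91.5062, PS_1 = 91.5062.
Change in total surplus = (91.5062 + 91.5062) - (120.7562 + 120.7562) = -58.5.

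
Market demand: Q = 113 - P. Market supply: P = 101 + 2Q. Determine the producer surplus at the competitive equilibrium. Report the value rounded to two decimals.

16.00

Rewriting demand in inverse form: P = 113 - Q.
Equilibrium: 113 - Q = 101 + 2Q, so Q* = 4 and P* = 109.
The supply curve's price intercept is 101, so PS = (1/2)(Q*)(P* - 101) = (1/2)(4)(8) = 16.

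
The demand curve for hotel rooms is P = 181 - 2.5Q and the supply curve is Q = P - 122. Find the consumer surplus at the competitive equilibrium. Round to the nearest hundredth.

Rewriting supply in inverse form: P = 122 + Q.
Setting demand equal to supply, 59 = 3.5Q, so Q* = 16.8571 and P* = 138.8571.
CS is the area between the demand curve and P* from 0 to Q*: (1/2)(16.8571)(42.1429) = 355.2041.

355.20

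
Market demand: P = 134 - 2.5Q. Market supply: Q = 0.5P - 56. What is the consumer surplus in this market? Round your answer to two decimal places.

Rewriting supply in inverse form: P = 112 + 2Q.
Set 134 - 2.5Q = 112 + 2Q, which gives 22 = 4.5Q, so Q* = 4.8889 and P* = 134 - 2.5(4.8889) = 121.7778.
CS is the area between the demand curve and P* from 0 to Q*: (1/2)(4.8889)(12.2222) = 29.8765.

29.88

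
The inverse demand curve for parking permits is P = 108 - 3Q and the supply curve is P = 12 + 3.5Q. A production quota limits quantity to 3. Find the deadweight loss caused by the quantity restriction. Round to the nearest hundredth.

450.17

Unrestricted equilibrium: Q* = (108 - 12)/(3 + 3.5) = 14.7692.
At Q = 3 the demand price is 108 - 3(3) = 99 and the supply price is 12 + 3.5(3) = 22.5.
Deadweight loss is the triangle between the curves from 3 to 14.7692: (1/2)(99 - 22.5)(14.7692 - 3) = 450.1731.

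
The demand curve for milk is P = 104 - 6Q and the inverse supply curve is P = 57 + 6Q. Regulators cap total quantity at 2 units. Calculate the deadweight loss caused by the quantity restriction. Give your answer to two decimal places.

22.04

Unrestricted equilibrium: Q* = (104 - 57)/(6 + 6) = 3.9167.
At Q = 2 the demand price is 104 - 6(2) = 92 and the supply price is 57 + 6(2) = 69.
Deadweight loss is the triangle between the curves from 2 to 3.9167: (1/2)(92 - 69)(3.9167 - 2) = 22.0417.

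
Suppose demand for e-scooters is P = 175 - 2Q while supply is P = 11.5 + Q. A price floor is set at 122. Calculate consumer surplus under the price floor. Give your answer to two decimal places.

Without the control, 175 - 2Q = 11.5 + Q so Q* = 54.5 and P* = 66.
At P = 122, buyers demand (175 - 122)/2 = 26.5 while sellers would supply more, so the quantity traded is 26.5 at price 122.
CS is the triangle under demand above 122: (1/2)(26.5)(175 - 122) = 702.25.

702.25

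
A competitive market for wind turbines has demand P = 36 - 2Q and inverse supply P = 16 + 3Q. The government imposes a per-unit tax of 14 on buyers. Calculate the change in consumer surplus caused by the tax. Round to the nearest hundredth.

Pre-tax equilibrium: 36 - 2Q = 16 + 3Q gives Q* = 4, P* = 28.
A tax on buyers shifts demand down by 14: (36 - 14) - 2Q = 16 + 3Q, so Q_t = 1.2. Buyers pay P_b = 33.6; sellers receive P_s = P_b - 14 = 19.6.
Consumers lose the trapezoid between P* and P_b out to Q_t plus the triangle from Q_t to Q*: change in CS = 1.44 - 16 = -14.56.

-14.56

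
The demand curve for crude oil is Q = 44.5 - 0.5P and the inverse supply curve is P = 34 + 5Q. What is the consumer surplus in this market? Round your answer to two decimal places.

61.73

Rewriting demand in inverse form: P = 89 - 2Q.
Setting demand equal to supply, 55 = 7Q, so Q* = 7.8571 and P* = 73.2857.
CS is the area between the demand curve and P* from 0 to Q*: (1/2)(7.8571)(15.7143) = 61.7347.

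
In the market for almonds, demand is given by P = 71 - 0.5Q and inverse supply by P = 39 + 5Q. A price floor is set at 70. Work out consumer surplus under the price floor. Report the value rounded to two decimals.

1.00

Without the control, 71 - 0.5Q = 39 + 5Q so Q* = 5.8182 and P* = 68.0909.
At P = 70, buyers demand (71 - 70)/0.5 = 2 while sellers would supply more, so the quantity traded is 2 at price 70.
CS is the triangle under demand above 70: (1/2)(2)(71 - 70) = 1.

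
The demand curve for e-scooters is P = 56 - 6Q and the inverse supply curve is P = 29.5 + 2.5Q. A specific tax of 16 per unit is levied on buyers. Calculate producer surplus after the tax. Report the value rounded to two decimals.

Without the tax, 56 - 6Q = 29.5 + 2.5Q so Q* = 3.1176 and P* = 37.2941.
With the tax, buyers' net willingness to pay falls by 16: (56 - 16) - 6Q = 29.5 + 2.5Q, so Q_t = 1.2353. Buyers pay P_b = 48.5882; sellers receive P_s = P_b - 16 = 32.5882.
Producer surplus is the triangle above supply below P_s: (1/2)(1.2353)(32.5882 - 29.5) = 1.9074.

1.91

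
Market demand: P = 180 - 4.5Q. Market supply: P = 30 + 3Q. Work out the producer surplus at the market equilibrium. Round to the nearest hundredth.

600.00

Setting demand equal to supply, 150 = 7.5Q, so Q* = 20 and P* = 90.
The supply curve's price intercept is 30, so PS = (1/2)(Q*)(P* - 30) = (1/2)(20)(60) = 600.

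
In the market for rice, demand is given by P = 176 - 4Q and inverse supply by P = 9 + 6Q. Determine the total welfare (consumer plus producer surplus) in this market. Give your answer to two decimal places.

1394.45

Equilibrium: 176 - 4Q = 9 + 6Q, so Q* = 16.7 and P* = 109.2.
CS = (1/2)(16.7)(66.8) = 557.78 and PS = (1/2)(16.7)(100.2) = 836.67, so total surplus = 1394.45.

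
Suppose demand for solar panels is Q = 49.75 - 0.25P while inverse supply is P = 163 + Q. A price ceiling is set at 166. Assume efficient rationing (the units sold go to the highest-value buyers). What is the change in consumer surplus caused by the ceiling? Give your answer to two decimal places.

Rewriting demand in inverse form: P = 199 - 4Q.
Free-market equilibrium: 199 - 4Q = 163 + Q gives Q* = 7.2, P* = 170.2.
At P = 166, sellers supply (166 - 163)/1 = 3 while buyers want more, so the quantity traded is 3 at price 166.
CS goes from (1/2)(7.2)(28.8) = 103.68 to 81 (computed as (199 - 166)(3) - (1/2)(4)(3)^2), a change of -22.68.

-22.68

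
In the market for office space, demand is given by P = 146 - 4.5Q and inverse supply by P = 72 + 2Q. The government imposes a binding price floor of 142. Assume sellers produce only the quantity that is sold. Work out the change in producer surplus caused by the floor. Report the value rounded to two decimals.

Free-market equilibrium: 146 - 4.5Q = 72 + 2Q gives Q* = 11.3846, P* = 94.7692.
At P = 142, buyers demand (146 - 142)/4.5 = 0.8889 while sellers would supply more, so the quantity traded is 0.8889 at price 142.
PS goes from (1/2)(11.3846)(22.7692) = 129.6095 to 61.4321 (computed as (142 - 72)(0.8889) - (1/2)(2)(0.8889)^2), a change of -68.1774.

-68.18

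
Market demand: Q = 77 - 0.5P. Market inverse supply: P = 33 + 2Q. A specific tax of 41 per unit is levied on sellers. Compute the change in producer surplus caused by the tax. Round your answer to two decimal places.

-515.06

Rewriting demand in inverse form: P = 154 - 2Q.
Pre-tax equilibrium: 154 - 2Q = 33 + 2Q gives Q* = 30.25, P* = 93.5.
A tax on sellers shifts supply up by 41: 154 - 2Q = 33 + 2Q + 41, so Q_t = 20. Buyers pay P_b = 114; sellers receive P_s = P_b - 41 = 73.
Producers lose the trapezoid between P_s and P* out to Q_t plus the triangle from Q_t to Q*: change in PS = 400 - 915.0625 = -515.0625.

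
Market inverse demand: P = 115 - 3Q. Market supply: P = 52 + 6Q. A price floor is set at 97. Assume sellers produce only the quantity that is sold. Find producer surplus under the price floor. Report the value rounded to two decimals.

162.00

Without the control, 115 - 3Q = 52 + 6Q so Q* = 7 and P* = 94.
At P = 97, buyers demand (115 - 97)/3 = 6 while sellers would supply more, so the quantity traded is 6 at price 97.
The supply price at Q = 6 is 88. PS is the trapezoid between 97 and supply over [0, 6]: (1/2)[(97 - 52) + (97 - 88)](6) = 162.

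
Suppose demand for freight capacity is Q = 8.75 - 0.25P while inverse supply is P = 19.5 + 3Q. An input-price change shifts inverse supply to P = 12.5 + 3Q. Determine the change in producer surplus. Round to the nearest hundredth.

8.14

Rewriting demand in inverse form: P = 35 - 4Q.
Initial equilibrium: Q_0 = 2.2143, P_0 = 26.1429; CS_0 = (1/2)(2.2143)(8.8571) = 9.8061, PS_0 = (1/2)(2.2143)(6.6429) = 7.3546.
New equilibrium: 35 - 4Q = 12.5 + 3Q gives Q_1 = 3.2143, P_1 = 22.1429; CS_1 = 20.6633, PS_1 = 15.4974.
Change in producer surplus = 15.4974 - 7.3546 = 8.1429.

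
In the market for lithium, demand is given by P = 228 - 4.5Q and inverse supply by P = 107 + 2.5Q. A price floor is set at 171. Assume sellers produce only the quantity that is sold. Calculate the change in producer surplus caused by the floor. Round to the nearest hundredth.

Free-market equilibrium: 228 - 4.5Q = 107 + 2.5Q gives Q* = 17.2857, P* = 150.2143.
At the floor price 171, quantity demanded is (228 - 171)/4.5 = 12.6667; demand is the short side, so Q = 12.6667 trades at P = 171.
PS goes from (1/2)(17.2857)(43.2143) = 373.4949 to 610.1111 (computed as (171 - 107)(12.6667) - (1/2)(2.5)(12.6667)^2), a change of 236.6162.

236.62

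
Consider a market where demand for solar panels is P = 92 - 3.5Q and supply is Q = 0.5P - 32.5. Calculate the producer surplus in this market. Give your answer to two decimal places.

24.10

Rewriting supply in inverse form: P = 65 + 2Q.
Equilibrium: 92 - 3.5Q = 65 + 2Q, so Q* = 4.9091 and P* = 74.8182.
The supply curve's price intercept is 65, so PS = (1/2)(Q*)(P* - 65) = (1/2)(4.9091)(9.8182) = 24.0992.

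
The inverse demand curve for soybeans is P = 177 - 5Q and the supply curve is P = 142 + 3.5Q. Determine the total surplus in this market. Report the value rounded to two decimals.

72.06

Setting demand equal to supply, 35 = 8.5Q, so Q* = 4.1176 and P* = 156.4118.
Total surplus is the full triangle between the curves from 0 to Q*: (1/2)(4.1176)(177 - 142) = 72.0588.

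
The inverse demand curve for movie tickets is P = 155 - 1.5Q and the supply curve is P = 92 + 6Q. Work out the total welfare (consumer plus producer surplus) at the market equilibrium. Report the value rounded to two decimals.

Setting demand equal to supply, 63 = 7.5Q, so Q* = 8.4 and P* = 142.4.
CS = (1/2)(8.4)(12.6) = 52.92 and PS = (1/2)(8.4)(50.4) = 211.68, so total surplus = 264.6.

264.60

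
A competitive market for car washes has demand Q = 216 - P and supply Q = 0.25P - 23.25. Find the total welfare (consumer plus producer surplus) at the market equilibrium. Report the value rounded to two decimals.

1512.90

Rewriting demand in inverse form: P = 216 - Q.
Rewriting supply in inverse form: P = 93 + 4Q.
Equilibrium: 216 - Q = 93 + 4Q, so Q* = 24.6 and P* = 191.4.
CS = (1/2)(24.6)(24.6) = 302.58 and PS = (1/2)(24.6)(98.4) = 1210.32, so total surplus = 1512.9.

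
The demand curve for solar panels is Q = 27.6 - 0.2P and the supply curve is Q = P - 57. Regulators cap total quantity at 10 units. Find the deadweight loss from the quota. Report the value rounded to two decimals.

Rewriting demand in inverse form: P = 138 - 5Q.
Rewriting supply in inverse form: P = 57 + Q.
Without the quota, 138 - 5Q = 57 + Q gives Q* = 13.5.
At Q = 10 the demand price is 138 - 5(10) = 88 and the supply price is 57 + (10) = 67.
DWL = (1/2)(gap between curves at 10) x (Q* - 10) = (1/2)(21)(3.5) = 36.75.

36.75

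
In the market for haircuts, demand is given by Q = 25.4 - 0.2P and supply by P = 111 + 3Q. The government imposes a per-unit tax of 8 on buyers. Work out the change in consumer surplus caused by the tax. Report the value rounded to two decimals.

Rewriting demand in inverse form: P = 127 - 5Q.
Pre-tax equilibrium: 127 - 5Q = 111 + 3Q gives Q* = 2, P* = 117.
With the tax, buyers' net willingness to pay falls by 8: (127 - 8) - 5Q = 111 + 3Q, so Q_t = 1. Buyers pay P_b = 122; sellers receive P_s = P_b - 8 = 114.
CS falls from (1/2)(2)(10) = 10 to (1/2)(1)(5) = 2.5, a change of -7.5.

-7.50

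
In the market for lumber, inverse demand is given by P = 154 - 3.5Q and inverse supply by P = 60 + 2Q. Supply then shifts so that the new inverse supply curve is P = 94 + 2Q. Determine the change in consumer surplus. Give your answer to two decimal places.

-302.91

Initial equilibrium: Q_0 = 17.0909, P_0 = 94.1818; CS_0 = (1/2)(17.0909)(59.8182) = 511.1736, PS_0 = (1/2)(17.0909)(34.1818) = 292.0992.
New equilibrium: 154 - 3.5Q = 94 + 2Q gives Q_1 = 10.9091, P_1 = 115.8182; CS_1 = 208.2645, PS_1 = 119.0083.
Change in consumer surplus = 208.2645 - 511.1736 = -302.9091.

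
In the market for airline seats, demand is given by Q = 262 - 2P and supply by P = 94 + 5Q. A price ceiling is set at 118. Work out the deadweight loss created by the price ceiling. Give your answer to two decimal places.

Rewriting demand in inverse form: P = 131 - 0.5Q.
Free-market equilibrium: 131 - 0.5Q = 94 + 5Q gives Q* = 6.7273, P* = 127.6364.
At P = 118, sellers supply (118 - 94)/5 = 4.8 while buyers want more, so the quantity traded is 4.8 at price 118.
The lost-trades triangle has base Q* - 4.8 = 1.9273 and height equal to the gap between the curves at Q = 4.8, which is 128.6 - 118 = 10.6. DWL = (1/2)(1.9273)(10.6) = 10.2145.

10.21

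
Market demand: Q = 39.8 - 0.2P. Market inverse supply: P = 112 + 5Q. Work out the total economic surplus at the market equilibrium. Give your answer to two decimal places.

Rewriting demand in inverse form: P = 199 - 5Q.
Setting demand equal to supply, 87 = 10Q, so Q* = 8.7 and P* = 155.5.
Total surplus is the full triangle between the curves from 0 to Q*: (1/2)(8.7)(199 - 112) = 378.45.

378.45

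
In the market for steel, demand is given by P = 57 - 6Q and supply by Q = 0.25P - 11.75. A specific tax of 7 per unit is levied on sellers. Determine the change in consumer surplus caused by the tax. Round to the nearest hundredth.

-2.73

Rewriting supply in inverse form: P = 47 + 4Q.
Pre-tax equilibrium: 57 - 6Q = 47 + 4Q gives Q* = 1, P* = 51.
With the tax, sellers need 7 more per unit: 57 - 6Q = 47 + 4Q + 7, so Q_t = 0.3. Buyers pay P_b = 55.2; sellers receive P_s = P_b - 7 = 48.2.
Consumers lose the trapezoid between P* and P_b out to Q_t plus the triangle from Q_t to Q*: change in CS = 0.27 - 3 = -2.73.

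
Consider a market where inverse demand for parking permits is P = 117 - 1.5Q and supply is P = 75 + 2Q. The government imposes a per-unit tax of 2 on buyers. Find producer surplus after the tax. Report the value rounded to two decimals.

Without the tax, 117 - 1.5Q = 75 + 2Q so Q* = 12 and P* = 99.
A tax on buyers shifts demand down by 2: (117 - 2) - 1.5Q = 75 + 2Q, so Q_t = 11.4286. Buyers pay P_b = 99.8571; sellers receive P_s = P_b - 2 = 97.8571.
PS = (1/2)(Q_t)(P_s - 75) = (1/2)(11.4286)(22.8571) = 130.6122.

130.61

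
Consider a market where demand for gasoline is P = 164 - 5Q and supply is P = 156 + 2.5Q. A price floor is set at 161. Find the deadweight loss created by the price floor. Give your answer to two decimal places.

Free-market equilibrium: 164 - 5Q = 156 + 2.5Q gives Q* = 1.0667, P* = 158.6667.
At the floor price 161, quantity demanded is (164 - 161)/5 = 0.6; demand is the short side, so Q = 0.6 trades at P = 161.
The lost-trades triangle has base Q* - 0.6 = 0.4667 and height equal to the gap between the curves at Q = 0.6, which is 161 - 157.5 = 3.5. DWL = (1/2)(0.4667)(3.5) = 0.8167.

0.82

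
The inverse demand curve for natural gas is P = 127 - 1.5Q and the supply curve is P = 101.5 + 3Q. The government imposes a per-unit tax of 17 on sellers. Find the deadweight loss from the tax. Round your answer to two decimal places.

Without the tax, 127 - 1.5Q = 101.5 + 3Q so Q* = 5.6667 and P* = 118.5.
With the tax, sellers need 17 more per unit: 127 - 1.5Q = 101.5 + 3Q + 17, so Q_t = 1.8889. Buyers pay P_b = 124.1667; sellers receive P_s = P_b - 17 = 107.1667.
Deadweight loss is the triangle between the curves from Q_t to Q*: (1/2)(5.6667 - 1.8889)(17) = 32.1111.

32.11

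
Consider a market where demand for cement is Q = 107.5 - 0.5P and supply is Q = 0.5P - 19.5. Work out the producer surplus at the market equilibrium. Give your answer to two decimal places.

1936.00

Rewriting demand in inverse form: P = 215 - 2Q.
Rewriting supply in inverse form: P = 39 + 2Q.
Setting demand equal to supply, 176 = 4Q, so Q* = 44 and P* = 127.
PS is the area between P* and the supply curve from 0 to Q*: (1/2)(44)(88) = 1936.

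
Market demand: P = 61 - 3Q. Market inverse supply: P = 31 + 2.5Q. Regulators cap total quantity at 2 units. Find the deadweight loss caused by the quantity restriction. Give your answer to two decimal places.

32.82

Without the quota, 61 - 3Q = 31 + 2.5Q gives Q* = 5.4545.
At Q = 2 the demand price is 61 - 3(2) = 55 and the supply price is 31 + 2.5(2) = 36.
DWL = (1/2)(gap between curves at 2) x (Q* - 2) = (1/2)(19)(3.4545) = 32.8182.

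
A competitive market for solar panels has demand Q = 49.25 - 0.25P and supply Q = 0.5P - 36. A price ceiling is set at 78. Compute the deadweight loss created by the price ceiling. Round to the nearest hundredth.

Rewriting demand in inverse form: P = 197 - 4Q.
Rewriting supply in inverse form: P = 72 + 2Q.
Without the control, 197 - 4Q = 72 + 2Q so Q* = 20.8333 and P* = 113.6667.
At the ceiling price 78, quantity supplied is (78 - 72)/2 = 3; supply is the short side, so Q = 3 trades at P = 78.
At Q = 3 the demand price is 185 and the supply price is 78. Deadweight loss is the triangle between the curves from 3 to 20.8333: (1/2)(185 - 78)(20.8333 - 3) = 954.0833.

954.08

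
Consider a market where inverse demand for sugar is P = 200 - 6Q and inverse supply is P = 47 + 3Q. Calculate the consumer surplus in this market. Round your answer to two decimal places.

Setting demand equal to supply, 153 = 9Q, so Q* = 17 and P* = 98.
CS is the area between the demand curve and P* from 0 to Q*: (1/2)(17)(102) = 867.

867.00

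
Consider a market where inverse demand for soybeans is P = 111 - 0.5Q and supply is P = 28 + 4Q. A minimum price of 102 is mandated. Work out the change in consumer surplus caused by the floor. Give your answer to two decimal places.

-4.05

Without the control, 111 - 0.5Q = 28 + 4Q so Q* = 18.4444 and P* = 101.7778.
At the floor price 102, quantity demanded is (111 - 102)/0.5 = 18; demand is the short side, so Q = 18 trades at P = 102.
CS goes from (1/2)(18.4444)(9.2222) = 85.0494 to 81 (computed as (111 - 102)(18) - (1/2)(0.5)(18)^2), a change of -4.0494.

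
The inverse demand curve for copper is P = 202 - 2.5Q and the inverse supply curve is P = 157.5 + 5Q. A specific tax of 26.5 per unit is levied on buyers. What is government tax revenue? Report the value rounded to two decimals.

63.60

Pre-tax equilibrium: 202 - 2.5Q = 157.5 + 5Q gives Q* = 5.9333, P* = 187.1667.
A tax on buyers shifts demand down by 26.5: (202 - 26.5) - 2.5Q = 157.5 + 5Q, so Q_t = 2.4. Buyers pay P_b = 196; sellers receive P_s = P_b - 26.5 = 169.5.
Tax revenue = t x Q_t = 26.5 x 2.4 = 63.6.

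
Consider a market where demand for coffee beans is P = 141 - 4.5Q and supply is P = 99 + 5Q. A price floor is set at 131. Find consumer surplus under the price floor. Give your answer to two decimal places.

Free-market equilibrium: 141 - 4.5Q = 99 + 5Q gives Q* = 4.4211, P* = 121.1053.
At P = 131, buyers demand (141 - 131)/4.5 = 2.2222 while sellers would supply more, so the quantity traded is 2.2222 at price 131.
CS is the triangle under demand above 131: (1/2)(2.2222)(141 - 131) = 11.1111.

11.11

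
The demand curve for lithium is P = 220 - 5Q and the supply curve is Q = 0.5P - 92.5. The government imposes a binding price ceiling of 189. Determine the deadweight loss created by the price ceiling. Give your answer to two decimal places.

31.50

Rewriting supply in inverse form: P = 185 + 2Q.
Free-market equilibrium: 220 - 5Q = 185 + 2Q gives Q* = 5, P* = 195.
At the ceiling price 189, quantity supplied is (189 - 185)/2 = 2; supply is the short side, so Q = 2 trades at P = 189.
The lost-trades triangle has base Q* - 2 = 3 and height equal to the gap between the curves at Q = 2, which is 210 - 189 = 21. DWL = (1/2)(3)(21) = 31.5.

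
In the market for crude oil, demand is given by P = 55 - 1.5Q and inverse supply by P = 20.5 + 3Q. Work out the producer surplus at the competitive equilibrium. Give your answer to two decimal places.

Set 55 - 1.5Q = 20.5 + 3Q, which gives 34.5 = 4.5Q, so Q* = 7.6667 and P* = 55 - 1.5(7.6667) = 43.5.
Producer surplus is the triangle above supply below P*: (1/2)(7.6667)(43.5 - 20.5) = (1/2)(7.6667)(23) = 88.1667.

88.17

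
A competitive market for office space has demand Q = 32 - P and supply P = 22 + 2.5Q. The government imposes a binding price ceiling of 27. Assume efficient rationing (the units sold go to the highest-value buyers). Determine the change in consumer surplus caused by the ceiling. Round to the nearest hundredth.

Rewriting demand in inverse form: P = 32 - Q.
Without the control, 32 - Q = 22 + 2.5Q so Q* = 2.8571 and P* = 29.1429.
At the ceiling price 27, quantity supplied is (27 - 22)/2.5 = 2; supply is the short side, so Q = 2 trades at P = 27.
CS goes from (1/2)(2.8571)(2.8571) = 4.0816 to 8 (computed as (32 - 27)(2) - (1/2)(1)(2)^2), a change of 3.9184.

3.92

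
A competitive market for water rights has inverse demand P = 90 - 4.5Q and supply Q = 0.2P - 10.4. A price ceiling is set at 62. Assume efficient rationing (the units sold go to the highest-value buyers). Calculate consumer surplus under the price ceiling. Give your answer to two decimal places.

Rewriting supply in inverse form: P = 52 + 5Q.
Without the control, 90 - 4.5Q = 52 + 5Q so Q* = 4 and P* = 72.
At P = 62, sellers supply (62 - 52)/5 = 2 while buyers want more, so the quantity traded is 2 at price 62.
The demand price at Q = 2 is 81. CS is the trapezoid between demand and 62 over [0, 2]: (1/2)[(90 - 62) + (81 - 62)](2) = 47.

47.00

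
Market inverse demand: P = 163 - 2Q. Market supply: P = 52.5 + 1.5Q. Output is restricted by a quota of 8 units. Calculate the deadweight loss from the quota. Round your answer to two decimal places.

972.32

Unrestricted equilibrium: Q* = (163 - 52.5)/(2 + 1.5) = 31.5714.
At Q = 8 the demand price is 163 - 2(8) = 147 and the supply price is 52.5 + 1.5(8) = 64.5.
DWL = (1/2)(gap between curves at 8) x (Q* - 8) = (1/2)(82.5)(23.5714) = 972.3214.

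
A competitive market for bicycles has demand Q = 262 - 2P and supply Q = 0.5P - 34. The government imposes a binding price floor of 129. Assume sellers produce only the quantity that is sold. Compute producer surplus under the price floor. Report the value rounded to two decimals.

Rewriting demand in inverse form: P = 131 - 0.5Q.
Rewriting supply in inverse form: P = 68 + 2Q.
Free-market equilibrium: 131 - 0.5Q = 68 + 2Q gives Q* = 25.2, P* = 118.4.
At the floor price 129, quantity demanded is (131 - 129)/0.5 = 4; demand is the short side, so Q = 4 trades at P = 129.
The supply price at Q = 4 is 76. PS is the trapezoid between 129 and supply over [0, 4]: (1/2)[(129 - 68) + (129 - 76)](4) = 228.

228.00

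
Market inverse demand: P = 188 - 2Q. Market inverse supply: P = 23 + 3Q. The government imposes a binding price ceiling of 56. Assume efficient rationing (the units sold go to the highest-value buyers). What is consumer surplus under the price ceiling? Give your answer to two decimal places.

Free-market equilibrium: 188 - 2Q = 23 + 3Q gives Q* = 33, P* = 122.
At P = 56, sellers supply (56 - 23)/3 = 11 while buyers want more, so the quantity traded is 11 at price 56.
The demand price at Q = 11 is 166. CS is the trapezoid between demand and 56 over [0, 11]: (1/2)[(188 - 56) + (166 - 56)](11) = 1331.

1331.00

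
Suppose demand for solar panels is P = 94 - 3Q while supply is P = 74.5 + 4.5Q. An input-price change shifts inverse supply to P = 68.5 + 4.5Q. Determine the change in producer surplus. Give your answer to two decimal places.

10.80

Initial equilibrium: Q_0 = 2.6, P_0 = 86.2; CS_0 = (1/2)(2.6)(7.8) = 10.14, PS_0 = (1/2)(2.6)(11.7) = 15.21.
New equilibrium: 94 - 3Q = 68.5 + 4.5Q gives Q_1 = 3.4, P_1 = 83.8; CS_1 = 17.34, PS_1 = 26.01.
Change in producer surplus = 26.01 - 15.21 = 10.8.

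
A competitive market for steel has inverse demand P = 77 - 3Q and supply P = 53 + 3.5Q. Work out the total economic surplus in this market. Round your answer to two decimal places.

44.31

Equilibrium: 77 - 3Q = 53 + 3.5Q, so Q* = 3.6923 and P* = 65.9231.
CS = (1/2)(3.6923)(11.0769) = 20.4497 and PS = (1/2)(3.6923)(12.9231) = 23.858, so total surplus = 44.3077.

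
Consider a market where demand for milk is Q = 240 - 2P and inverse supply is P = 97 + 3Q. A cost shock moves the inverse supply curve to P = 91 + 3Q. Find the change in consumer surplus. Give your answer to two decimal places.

Rewriting demand in inverse form: P = 120 - 0.5Q.
Initial equilibrium: Q_0 = 6.5714, P_0 = 116.7143; CS_0 = (1/2)(6.5714)(3.2857) = 10.7959, PS_0 = (1/2)(6.5714)(19.7143) = 64.7755.
New equilibrium: 120 - 0.5Q = 91 + 3Q gives Q_1 = 8.2857, P_1 = 115.8571; CS_1 = 17.1633, PS_1 = 102.9796.
Change in consumer surplus = 17.1633 - 10.7959 = 6.3673.

6.37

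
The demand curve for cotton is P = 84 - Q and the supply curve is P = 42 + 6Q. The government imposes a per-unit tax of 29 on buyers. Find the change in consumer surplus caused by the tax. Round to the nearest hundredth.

-16.28

Without the tax, 84 - Q = 42 + 6Q so Q* = 6 and P* = 78.
With the tax, buyers' net willingness to pay falls by 29: (84 - 29) - Q = 42 + 6Q, so Q_t = 1.8571. Buyers pay P_b = 82.1429; sellers receive P_s = P_b - 29 = 53.1429.
Consumers lose the trapezoid between P* and P_b out to Q_t plus the triangle from Q_t to Q*: change in CS = 1.7245 - 18 = -16.2755.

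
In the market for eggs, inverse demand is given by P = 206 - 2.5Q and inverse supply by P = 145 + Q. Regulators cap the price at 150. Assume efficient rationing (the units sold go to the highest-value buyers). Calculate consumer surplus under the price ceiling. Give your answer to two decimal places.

Without the control, 206 - 2.5Q = 145 + Q so Q* = 17.4286 and P* = 162.4286.
At the ceiling price 150, quantity supplied is (150 - 145)/1 = 5; supply is the short side, so Q = 5 trades at P = 150.
The demand price at Q = 5 is 193.5. CS is the trapezoid between demand and 150 over [0, 5]: (1/2)[(206 - 150) + (193.5 - 150)](5) = 248.75.

248.75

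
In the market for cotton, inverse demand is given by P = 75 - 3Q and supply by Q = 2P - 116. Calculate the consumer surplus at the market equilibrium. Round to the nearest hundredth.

35.39

Rewriting supply in inverse form: P = 58 + 0.5Q.
Equilibrium: 75 - 3Q = 58 + 0.5Q, so Q* = 4.8571 and P* = 60.4286.
CS is the area between the demand curve and P* from 0 to Q*: (1/2)(4.8571)(14.5714) = 35.3878.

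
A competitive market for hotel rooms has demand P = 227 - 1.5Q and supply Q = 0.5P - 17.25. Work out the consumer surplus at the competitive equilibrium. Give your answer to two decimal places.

Rewriting supply in inverse form: P = 34.5 + 2Q.
Equilibrium: 227 - 1.5Q = 34.5 + 2Q, so Q* = 55 and P* = 144.5.
Consumer surplus is the triangle under demand above P*: (1/2)(55)(227 - 144.5) = (1/2)(55)(82.5) = 2268.75.

2268.75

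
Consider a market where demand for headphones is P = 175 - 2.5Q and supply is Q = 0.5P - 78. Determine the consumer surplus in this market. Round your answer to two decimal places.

22.28

Rewriting supply in inverse form: P = 156 + 2Q.
Set 175 - 2.5Q = 156 + 2Q, which gives 19 = 4.5Q, so Q* = 4.2222 and P* = 175 - 2.5(4.2222) = 164.4444.
The demand choke price is 175, so CS = (1/2)(Q*)(175 - P*) = (1/2)(4.2222)(10.5556) = 22.284.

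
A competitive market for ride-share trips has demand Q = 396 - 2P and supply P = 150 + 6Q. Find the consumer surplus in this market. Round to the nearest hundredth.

Rewriting demand in inverse form: P = 198 - 0.5Q.
Setting demand equal to supply, 48 = 6.5Q, so Q* = 7.3846 and P* = 194.3077.
CS is the area between the demand curve and P* from 0 to Q*: (1/2)(7.3846)(3.6923) = 13.6331.

13.63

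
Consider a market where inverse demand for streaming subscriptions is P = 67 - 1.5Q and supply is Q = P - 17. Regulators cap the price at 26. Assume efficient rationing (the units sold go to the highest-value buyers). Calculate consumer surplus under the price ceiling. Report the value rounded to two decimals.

308.25

Rewriting supply in inverse form: P = 17 + Q.
Free-market equilibrium: 67 - 1.5Q = 17 + Q gives Q* = 20, P* = 37.
At the ceiling price 26, quantity supplied is (26 - 17)/1 = 9; supply is the short side, so Q = 9 trades at P = 26.
The demand price at Q = 9 is 53.5. CS is the trapezoid between demand and 26 over [0, 9]: (1/2)[(67 - 26) + (53.5 - 26)](9) = 308.25.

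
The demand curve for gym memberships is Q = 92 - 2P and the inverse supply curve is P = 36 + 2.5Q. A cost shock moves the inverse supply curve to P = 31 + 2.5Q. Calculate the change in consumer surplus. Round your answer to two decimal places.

Rewriting demand in inverse form: P = 46 - 0.5Q.
Initial equilibrium: Q_0 = 3.3333, P_0 = 44.3333; CS_0 = (1/2)(3.3333)(1.6667) = 2.7778, PS_0 = (1/2)(3.3333)(8.3333) = 13.8889.
New equilibrium: 46 - 0.5Q = 31 + 2.5Q gives Q_1 = 5, P_1 = 43.5; CS_1 = 6.25, PS_1 = 31.25.
Change in consumer surplus = 6.25 - 2.7778 = 3.4722.

3.47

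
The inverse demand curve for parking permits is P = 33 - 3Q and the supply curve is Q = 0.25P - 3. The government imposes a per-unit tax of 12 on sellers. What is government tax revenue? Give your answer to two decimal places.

Rewriting supply in inverse form: P = 12 + 4Q.
Without the tax, 33 - 3Q = 12 + 4Q so Q* = 3 and P* = 24.
With the tax, sellers need 12 more per unit: 33 - 3Q = 12 + 4Q + 12, so Q_t = 1.2857. Buyers pay P_b = 29.1429; sellers receive P_s = P_b - 12 = 17.1429.
Revenue is the tax times quantity traded: 12 x 1.2857 = 15.4286.

15.43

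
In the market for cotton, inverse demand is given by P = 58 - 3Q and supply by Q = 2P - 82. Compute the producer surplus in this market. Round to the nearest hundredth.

5.90

Rewriting supply in inverse form: P = 41 + 0.5Q.
Equilibrium: 58 - 3Q = 41 + 0.5Q, so Q* = 4.8571 and P* = 43.4286.
The supply curve's price intercept is 41, so PS = (1/2)(Q*)(P* - 41) = (1/2)(4.8571)(2.4286) = 5.898.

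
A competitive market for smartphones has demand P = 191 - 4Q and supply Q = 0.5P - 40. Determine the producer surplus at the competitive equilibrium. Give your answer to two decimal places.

342.25

Rewriting supply in inverse form: P = 80 + 2Q.
Setting demand equal to supply, 111 = 6Q, so Q* = 18.5 and P* = 117.
PS is the area between P* and the supply curve from 0 to Q*: (1/2)(18.5)(37) = 342.25.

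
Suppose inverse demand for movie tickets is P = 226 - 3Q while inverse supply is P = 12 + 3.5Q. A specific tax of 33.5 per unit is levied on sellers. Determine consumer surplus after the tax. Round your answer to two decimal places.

1156.70

Pre-tax equilibrium: 226 - 3Q = 12 + 3.5Q gives Q* = 32.9231, P* = 127.2308.
A tax on sellers shifts supply up by 33.5: 226 - 3Q = 12 + 3.5Q + 33.5, so Q_t = 27.7692. Buyers pay P_b = 142.6923; sellers receive P_s = P_b - 33.5 = 109.1923.
Consumer surplus is the triangle under demand above P_b: (1/2)(27.7692)(226 - 142.6923) = 1156.6953.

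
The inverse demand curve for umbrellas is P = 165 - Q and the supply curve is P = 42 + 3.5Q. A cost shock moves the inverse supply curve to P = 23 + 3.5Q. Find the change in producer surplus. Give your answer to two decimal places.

435.12

Initial equilibrium: Q_0 = 27.3333, P_0 = 137.6667; CS_0 = (1/2)(27.3333)(27.3333) = 373.5556, PS_0 = (1/2)(27.3333)(95.6667) = 1307.4444.
New equilibrium: 165 - Q = 23 + 3.5Q gives Q_1 = 31.5556, P_1 = 133.4444; CS_1 = 497.8765, PS_1 = 1742.5679.
Change in producer surplus = 1742.5679 - 1307.4444 = 435.1235.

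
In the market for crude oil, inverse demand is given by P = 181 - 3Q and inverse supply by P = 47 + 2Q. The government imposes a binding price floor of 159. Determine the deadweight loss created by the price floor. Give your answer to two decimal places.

947.38

Without the control, 181 - 3Q = 47 + 2Q so Q* = 26.8 and P* = 100.6.
At the floor price 159, quantity demanded is (181 - 159)/3 = 7.3333; demand is the short side, so Q = 7.3333 trades at P = 159.
The lost-trades triangle has base Q* - 7.3333 = 19.4667 and height equal to the gap between the curves at Q = 7.3333, which is 159 - 61.6667 = 97.3333. DWL = (1/2)(19.4667)(97.3333) = 947.3778.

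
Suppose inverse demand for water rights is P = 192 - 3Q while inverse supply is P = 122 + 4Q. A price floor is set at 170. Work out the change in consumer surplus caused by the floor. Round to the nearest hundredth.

-69.33

Free-market equilibrium: 192 - 3Q = 122 + 4Q gives Q* = 10, P* = 162.
At P = 170, buyers demand (192 - 170)/3 = 7.3333 while sellers would supply more, so the quantity traded is 7.3333 at price 170.
CS goes from (1/2)(10)(30) = 150 to 80.6667 (computed as (192 - 170)(7.3333) - (1/2)(3)(7.3333)^2), a change of -69.3333.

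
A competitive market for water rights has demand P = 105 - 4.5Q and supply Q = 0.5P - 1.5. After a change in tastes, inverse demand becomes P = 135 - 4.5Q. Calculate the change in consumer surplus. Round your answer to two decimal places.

Rewriting supply in inverse form: P = 3 + 2Q.
Initial equilibrium: Q_0 = 15.6923, P_0 = 34.3846; CS_0 = (1/2)(15.6923)(70.6154) = 554.0592, PS_0 = (1/2)(15.6923)(31.3846) = 246.2485.
New equilibrium: 135 - 4.5Q = 3 + 2Q gives Q_1 = 20.3077, P_1 = 43.6154; CS_1 = 927.9053, PS_1 = 412.4024.
Change in consumer surplus = 927.9053 - 554.0592 = 373.8462.

373.85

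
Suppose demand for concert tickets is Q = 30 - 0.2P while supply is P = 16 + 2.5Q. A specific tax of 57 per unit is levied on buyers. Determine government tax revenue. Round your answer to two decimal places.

Rewriting demand in inverse form: P = 150 - 5Q.
Pre-tax equilibrium: 150 - 5Q = 16 + 2.5Q gives Q* = 17.8667, P* = 60.6667.
A tax on buyers shifts demand down by 57: (150 - 57) - 5Q = 16 + 2.5Q, so Q_t = 10.2667. Buyers pay P_b = 98.6667; sellers receive P_s = P_b - 57 = 41.6667.
Tax revenue = t x Q_t = 57 x 10.2667 = 585.2.

585.20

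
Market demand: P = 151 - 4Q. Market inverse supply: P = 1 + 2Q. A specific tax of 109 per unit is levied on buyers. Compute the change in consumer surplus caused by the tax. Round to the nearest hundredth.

-1156.61

Without the tax, 151 - 4Q = 1 + 2Q so Q* = 25 and P* = 51.
With the tax, buyers' net willingness to pay falls by 109: (151 - 109) - 4Q = 1 + 2Q, so Q_t = 6.8333. Buyers pay P_b = 123.6667; sellers receive P_s = P_b - 109 = 14.6667.
Consumers lose the trapezoid between P* and P_b out to Q_t plus the triangle from Q_t to Q*: change in CS = 93.3889 - 1250 = -1156.6111.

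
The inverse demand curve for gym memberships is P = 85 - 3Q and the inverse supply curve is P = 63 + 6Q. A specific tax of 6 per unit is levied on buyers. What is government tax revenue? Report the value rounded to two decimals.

10.67

Pre-tax equilibrium: 85 - 3Q = 63 + 6Q gives Q* = 2.4444, P* = 77.6667.
With the tax, buyers' net willingness to pay falls by 6: (85 - 6) - 3Q = 63 + 6Q, so Q_t = 1.7778. Buyers pay P_b = 79.6667; sellers receive P_s = P_b - 6 = 73.6667.
Tax revenue = t x Q_t = 6 x 1.7778 = 10.6667.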